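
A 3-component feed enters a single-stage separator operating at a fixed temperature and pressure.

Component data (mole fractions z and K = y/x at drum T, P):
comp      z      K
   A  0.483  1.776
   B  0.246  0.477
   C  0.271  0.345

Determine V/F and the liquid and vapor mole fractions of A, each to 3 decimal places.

Newton–Raphson from V/F = 0.32:
  V/F = 0.320: g = -0.0788, g' = -0.470 → V/F = 0.152
  V/F = 0.152: g = -0.0017, g' = -0.456 → V/F = 0.148
Converged at V/F = 0.148.
Compositions from xᵢ = zᵢ/(1+V/F(Kᵢ−1)), yᵢ = Kᵢxᵢ:
  A: x = 0.433, y = 0.769
  B: x = 0.267, y = 0.127
  C: x = 0.300, y = 0.104

V/F = 0.148, x_A = 0.433, y_A = 0.769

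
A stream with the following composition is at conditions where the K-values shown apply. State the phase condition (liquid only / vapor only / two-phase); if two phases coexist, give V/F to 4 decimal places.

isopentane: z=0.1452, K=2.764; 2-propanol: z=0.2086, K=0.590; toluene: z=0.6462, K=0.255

liquid only

ΣzᵢKᵢ = 0.6892; Σzᵢ/Kᵢ = 2.9402.
Since ΣzᵢKᵢ < 1 the mixture is below its bubble point — single liquid phase.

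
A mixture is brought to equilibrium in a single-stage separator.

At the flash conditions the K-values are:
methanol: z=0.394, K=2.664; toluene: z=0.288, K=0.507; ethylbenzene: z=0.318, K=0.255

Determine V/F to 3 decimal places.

V/F = 0.261

Material balance + equilibrium reduce to Σ zᵢ(Kᵢ−1)/(1+V/F(Kᵢ−1)) = 0.
Feasibility: ΣzᵢKᵢ = 1.277, Σzᵢ/Kᵢ = 1.963 — both > 1, two phases present.
Newton–Raphson from V/F = 0.63:
  V/F = 0.630: g = -0.3323, g' = -1.034 → V/F = 0.309
  V/F = 0.309: g = -0.0419, g' = -0.871 → V/F = 0.260
  V/F = 0.260: g = 0.0005, g' = -0.895 → V/F = 0.261
Converged at V/F = 0.261.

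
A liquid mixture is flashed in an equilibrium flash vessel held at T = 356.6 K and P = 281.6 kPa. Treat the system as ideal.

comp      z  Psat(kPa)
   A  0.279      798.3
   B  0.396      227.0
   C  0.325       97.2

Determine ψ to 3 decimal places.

ψ = 0.274

Raoult's law: Kᵢ = Pᵢˢᵃᵗ/P = Pᵢˢᵃᵗ/281.6.
  K_A = 798.3/281.6 = 2.83487, K_B = 227.0/281.6 = 0.80611, K_C = 97.2/281.6 = 0.34517
Rachford–Rice: g(ψ) = Σ zᵢ(Kᵢ−1)/(1+ψ(Kᵢ−1)) = 0.
Feasibility: ΣzᵢKᵢ = 1.222, Σzᵢ/Kᵢ = 1.531 — both > 1, two phases present.
Newton–Raphson from ψ = 0.61:
  ψ = 0.610: g = -0.1999, g' = -0.615 → ψ = 0.285
  ψ = 0.285: g = -0.0067, g' = -0.632 → ψ = 0.274
Converged at ψ = 0.274.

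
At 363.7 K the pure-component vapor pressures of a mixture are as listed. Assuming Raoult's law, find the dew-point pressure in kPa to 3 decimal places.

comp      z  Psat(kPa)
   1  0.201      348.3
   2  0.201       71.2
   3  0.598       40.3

At the dew point ψ → 1, so Σzᵢ/Kᵢ = 1 with Kᵢ = Pᵢˢᵃᵗ/P ⇒ 1/P = Σzᵢ/Pᵢˢᵃᵗ.
1/P = 0.201/348.3 + 0.201/71.2 + 0.598/40.3 = 0.018239 ⇒ P = 54.828 kPa

Pdew = 54.828 kPa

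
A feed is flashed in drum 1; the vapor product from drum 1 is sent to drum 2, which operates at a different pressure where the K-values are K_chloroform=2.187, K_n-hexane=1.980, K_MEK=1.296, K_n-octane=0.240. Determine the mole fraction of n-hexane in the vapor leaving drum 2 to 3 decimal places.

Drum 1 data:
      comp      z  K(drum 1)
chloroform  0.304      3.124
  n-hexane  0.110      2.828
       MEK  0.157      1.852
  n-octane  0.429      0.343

Drum 1:
Rachford–Rice: g(ψ₁) = Σ zᵢ(Kᵢ−1)/(1+ψ₁(Kᵢ−1)) = 0.
Feasibility: ΣzᵢKᵢ = 1.699, Σzᵢ/Kᵢ = 1.472 — both > 1, two phases present.
Iterate (Newton) starting at ψ₁ = 0.5:
  ψ₁ = 0.500: g = 0.0923, g' = -0.890 → ψ₁ = 0.604
  ψ₁ = 0.604: g = -0.0003, g' = -0.905 → ψ₁ = 0.603
Converged at ψ₁ = 0.603.
Drum-1 compositions:
  chloroform: x = 0.133, y = 0.416
  n-hexane: x = 0.052, y = 0.148
  MEK: x = 0.104, y = 0.192
  n-octane: x = 0.711, y = 0.244
Drum-2 feed = drum-1 vapor: z₂ = (0.4162, 0.1479, 0.1920, 0.2438).
Drum 2:
Rachford–Rice: g(ψ₂) = Σ zᵢ(Kᵢ−1)/(1+ψ₂(Kᵢ−1)) = 0.
Check two-phase: ΣzᵢKᵢ = 1.511 > 1 and Σzᵢ/Kᵢ = 1.429 > 1, so g(0) = 0.511 > 0 and g(1) = -0.429 < 0.
Newton iteration, ψ₂⁰ = 0.6:
  ψ₂ = 0.600: g = 0.0875, g' = -0.744 → ψ₂ = 0.718
  ψ₂ = 0.718: g = -0.0087, g' = -0.913 → ψ₂ = 0.708
Converged at ψ₂ = 0.708.
  chloroform: x = 0.226, y = 0.495
  n-hexane: x = 0.087, y = 0.173
  MEK: x = 0.159, y = 0.206
  n-octane: x = 0.528, y = 0.127

y_n-hexane (drum 2) = 0.173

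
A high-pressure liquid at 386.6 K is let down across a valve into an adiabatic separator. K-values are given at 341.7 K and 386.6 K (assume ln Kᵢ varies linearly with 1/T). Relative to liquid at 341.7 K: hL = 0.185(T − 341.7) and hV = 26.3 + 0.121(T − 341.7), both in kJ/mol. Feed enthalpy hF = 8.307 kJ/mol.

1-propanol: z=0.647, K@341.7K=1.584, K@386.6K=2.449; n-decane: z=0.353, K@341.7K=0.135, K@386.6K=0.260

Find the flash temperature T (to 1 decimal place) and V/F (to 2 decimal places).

T = 349.1 K, V/F = 0.27

Adiabatic flash: solve Rachford–Rice at each trial T, then check hF = ψ·hV(T) + (1−ψ)·hL(T).
  T = 341.7 K: K = (1.584, 0.135), RR gives ψ = 0.144, H_out = 3.775 kJ/mol
  T = 386.6 K: K = (2.449, 0.260), RR gives ψ = 0.631, H_out = 23.082 kJ/mol
  T = 364.1 K: K = (1.995, 0.191), RR gives ψ = 0.445, H_out = 15.212 kJ/mol
  T = 352.9 K: K = (1.784, 0.161), RR gives ψ = 0.322, H_out = 10.297 kJ/mol
  T = 347.3 K: K = (1.683, 0.148), RR gives ψ = 0.242, H_out = 7.321 kJ/mol
  T = 350.1 K: K = (1.733, 0.155), RR gives ψ = 0.284, H_out = 8.866 kJ/mol
  T = 348.7 K: K = (1.708, 0.151), RR gives ψ = 0.264, H_out = 8.109 kJ/mol
Linear interpolation between T = 348.7 (H_out = 8.109) and T = 350.1 (H_out = 8.866) on hF = 8.307 gives T ≈ 349.1 K, at which ψ = 0.27.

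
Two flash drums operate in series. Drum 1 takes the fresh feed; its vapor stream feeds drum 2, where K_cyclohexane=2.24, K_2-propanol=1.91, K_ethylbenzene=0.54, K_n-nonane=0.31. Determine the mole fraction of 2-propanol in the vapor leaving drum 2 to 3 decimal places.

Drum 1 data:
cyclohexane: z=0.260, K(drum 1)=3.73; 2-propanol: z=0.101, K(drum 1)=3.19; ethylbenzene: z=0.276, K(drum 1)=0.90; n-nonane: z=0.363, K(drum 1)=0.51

Drum 1:
Rachford–Rice: g(ψ₁) = Σ zᵢ(Kᵢ−1)/(1+ψ₁(Kᵢ−1)) = 0.
Feasibility: ΣzᵢKᵢ = 1.726, Σzᵢ/Kᵢ = 1.120 — both > 1, two phases present.
Newton iteration, ψ₁⁰ = 0.43:
  ψ₁ = 0.430: g = 0.1862, g' = -0.681 → ψ₁ = 0.703
  ψ₁ = 0.703: g = 0.0291, g' = -0.508 → ψ₁ = 0.760
  ψ₁ = 0.760: g = 0.0003, g' = -0.498 → ψ₁ = 0.761
Converged at ψ₁ = 0.761.
Drum-1 compositions:
  cyclohexane: x = 0.084, y = 0.315
  2-propanol: x = 0.038, y = 0.121
  ethylbenzene: x = 0.299, y = 0.269
  n-nonane: x = 0.579, y = 0.295
Drum-2 feed = drum-1 vapor: z₂ = (0.3151, 0.1208, 0.2689, 0.2952).
Drum 2:
Iterate (Newton) starting at ψ₂ = 0.5:
  ψ₂ = 0.500: g = -0.1549, g' = -0.655 → ψ₂ = 0.264
  ψ₂ = 0.264: g = -0.0067, g' = -0.624 → ψ₂ = 0.253
Converged at ψ₂ = 0.253.
  cyclohexane: x = 0.240, y = 0.537
  2-propanol: x = 0.098, y = 0.188
  ethylbenzene: x = 0.304, y = 0.164
  n-nonane: x = 0.358, y = 0.111

y_2-propanol (drum 2) = 0.188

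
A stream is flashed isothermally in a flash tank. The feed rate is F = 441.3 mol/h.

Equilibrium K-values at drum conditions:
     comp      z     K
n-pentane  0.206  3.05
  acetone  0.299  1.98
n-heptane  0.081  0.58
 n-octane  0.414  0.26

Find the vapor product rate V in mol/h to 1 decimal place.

Newton iteration, V/F⁰ = 0.5:
  V/F = 0.500: g = -0.1241, g' = -0.935 → V/F = 0.367
  V/F = 0.367: g = -0.0044, g' = -0.884 → V/F = 0.362
Converged at V/F = 0.362.
Then V = V/F·F = 0.3621·441.3 = 159.8 mol/h and L = F − V = 281.5 mol/h.

V = 159.8 mol/h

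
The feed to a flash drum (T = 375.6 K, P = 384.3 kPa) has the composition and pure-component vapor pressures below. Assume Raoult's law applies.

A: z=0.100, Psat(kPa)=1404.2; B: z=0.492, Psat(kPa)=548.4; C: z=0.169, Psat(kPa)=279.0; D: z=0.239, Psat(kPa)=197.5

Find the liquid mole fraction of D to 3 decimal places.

Raoult's law: Kᵢ = Pᵢˢᵃᵗ/P = Pᵢˢᵃᵗ/384.3.
  K_A = 1404.2/384.3 = 3.65392, K_B = 548.4/384.3 = 1.42701, K_C = 279.0/384.3 = 0.72600, K_D = 197.5/384.3 = 0.51392
Material balance + equilibrium reduce to Σ zᵢ(Kᵢ−1)/(1+V/F(Kᵢ−1)) = 0.
Check two-phase: ΣzᵢKᵢ = 1.313 > 1 and Σzᵢ/Kᵢ = 1.070 > 1, so g(0) = 0.313 > 0 and g(1) = -0.070 < 0.
Newton–Raphson from V/F = 0.32:
  V/F = 0.320: g = 0.1400, g' = -0.370 → V/F = 0.699
  V/F = 0.699: g = 0.0216, g' = -0.289 → V/F = 0.774
  V/F = 0.774: g = -0.0001, g' = -0.292 → V/F = 0.773
Converged at V/F = 0.773.
Compositions from xᵢ = zᵢ/(1+V/F(Kᵢ−1)), yᵢ = Kᵢxᵢ:
  A: x = 0.033, y = 0.120
  B: x = 0.370, y = 0.528
  C: x = 0.214, y = 0.156
  D: x = 0.383, y = 0.197

x_D = 0.383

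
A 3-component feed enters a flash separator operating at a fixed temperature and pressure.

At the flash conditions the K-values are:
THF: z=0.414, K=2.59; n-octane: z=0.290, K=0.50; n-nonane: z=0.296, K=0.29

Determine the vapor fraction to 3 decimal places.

ψ = 0.310

Material balance + equilibrium reduce to Σ zᵢ(Kᵢ−1)/(1+ψ(Kᵢ−1)) = 0.
Check two-phase: ΣzᵢKᵢ = 1.303 > 1 and Σzᵢ/Kᵢ = 1.761 > 1, so g(0) = 0.303 > 0 and g(1) = -0.761 < 0.
Newton iteration, ψ⁰ = 0.5:
  ψ = 0.500: g = -0.1524, g' = -0.812 → ψ = 0.312
  ψ = 0.312: g = -0.0021, g' = -0.815 → ψ = 0.310
Converged at ψ = 0.310.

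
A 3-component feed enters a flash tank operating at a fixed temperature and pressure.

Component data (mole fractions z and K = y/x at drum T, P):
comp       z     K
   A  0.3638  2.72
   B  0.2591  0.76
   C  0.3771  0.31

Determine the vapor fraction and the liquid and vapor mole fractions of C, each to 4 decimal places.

Material balance + equilibrium reduce to Σ zᵢ(Kᵢ−1)/(1+ψ(Kᵢ−1)) = 0.
Check two-phase: ΣzᵢKᵢ = 1.3034 > 1 and Σzᵢ/Kᵢ = 1.6911 > 1, so g(0) = 0.3034 > 0 and g(1) = -0.6911 < 0.
Iterate (Newton) starting at ψ = 0.5:
  ψ = 0.5000: g = -0.13150, g' = -0.7488 → ψ = 0.3244
  ψ = 0.3244: g = -0.00104, g' = -0.7590 → ψ = 0.3230
Converged at ψ = 0.3230.
Compositions from xᵢ = zᵢ/(1+ψ(Kᵢ−1)), yᵢ = Kᵢxᵢ:
  A: x = 0.2339, y = 0.6361
  B: x = 0.2809, y = 0.2135
  C: x = 0.4853, y = 0.1504

ψ = 0.3230, x_C = 0.4853, y_C = 0.1504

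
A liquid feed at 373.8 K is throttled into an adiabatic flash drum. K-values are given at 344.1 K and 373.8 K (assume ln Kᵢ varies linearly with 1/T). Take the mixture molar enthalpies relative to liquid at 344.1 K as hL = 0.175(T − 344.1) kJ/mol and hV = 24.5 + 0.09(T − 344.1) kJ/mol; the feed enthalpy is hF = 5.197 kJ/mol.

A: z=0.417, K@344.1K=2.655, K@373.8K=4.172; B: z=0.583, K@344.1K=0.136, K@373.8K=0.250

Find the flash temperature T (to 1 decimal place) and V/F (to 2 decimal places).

T = 349.0 K, V/F = 0.18

Adiabatic flash: solve Rachford–Rice at each trial T, then check hF = ψ·hV(T) + (1−ψ)·hL(T).
  T = 344.1 K: K = (2.655, 0.136), RR gives ψ = 0.130, H_out = 3.194 kJ/mol
  T = 373.8 K: K = (4.172, 0.250), RR gives ψ = 0.372, H_out = 13.377 kJ/mol
  T = 359.0 K: K = (3.362, 0.187), RR gives ψ = 0.266, H_out = 8.788 kJ/mol
  T = 351.6 K: K = (2.998, 0.160), RR gives ψ = 0.205, H_out = 6.196 kJ/mol
  T = 347.9 K: K = (2.825, 0.148), RR gives ψ = 0.170, H_out = 4.774 kJ/mol
  T = 349.8 K: K = (2.913, 0.154), RR gives ψ = 0.188, H_out = 5.517 kJ/mol
Linear interpolation between T = 347.9 (H_out = 4.774) and T = 349.8 (H_out = 5.517) on hF = 5.197 gives T ≈ 349.0 K, at which ψ = 0.18.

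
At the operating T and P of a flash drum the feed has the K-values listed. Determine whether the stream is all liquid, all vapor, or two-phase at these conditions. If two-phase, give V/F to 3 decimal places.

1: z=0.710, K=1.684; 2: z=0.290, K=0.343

ΣzᵢKᵢ = 1.295; Σzᵢ/Kᵢ = 1.267.
Both exceed 1, so a two-phase solution exists.
Let ψ = V/F and solve Σ zᵢ(Kᵢ−1)/(1+ψ(Kᵢ−1)) = 0.
Binary case is linear: z₁(K₁−1)(1+ψ(K₂−1)) + z₂(K₂−1)(1+ψ(K₁−1)) = 0
⇒ ψ = [z₁(K₁−1)+z₂(K₂−1)] / [−(K₁−1)(K₂−1)] = 0.2951/0.4494 = 0.657

two-phase, V/F = 0.657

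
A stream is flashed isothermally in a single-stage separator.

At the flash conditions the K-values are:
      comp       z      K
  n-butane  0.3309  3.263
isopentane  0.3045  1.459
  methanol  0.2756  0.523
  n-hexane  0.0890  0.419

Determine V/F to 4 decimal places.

V/F = 0.9125

Newton–Raphson from V/F = 0.63:
  V/F = 0.6300: g = 0.14762, g' = -0.5295 → V/F = 0.9088
  V/F = 0.9088: g = 0.00201, g' = -0.5436 → V/F = 0.9125
Converged at V/F = 0.9125.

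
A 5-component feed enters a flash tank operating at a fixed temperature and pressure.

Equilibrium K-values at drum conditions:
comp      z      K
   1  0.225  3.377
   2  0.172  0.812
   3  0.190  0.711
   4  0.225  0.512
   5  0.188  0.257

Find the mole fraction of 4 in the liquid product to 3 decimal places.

x_4 = 0.247

Newton–Raphson from ψ = 0.5:
  ψ = 0.500: g = -0.2230, g' = -0.651 → ψ = 0.157
  ψ = 0.157: g = 0.0212, g' = -0.893 → ψ = 0.181
  ψ = 0.181: g = 0.0005, g' = -0.848 → ψ = 0.182
Converged at ψ = 0.182.
Compositions from xᵢ = zᵢ/(1+ψ(Kᵢ−1)), yᵢ = Kᵢxᵢ:
  1: x = 0.157, y = 0.531
  2: x = 0.178, y = 0.145
  3: x = 0.201, y = 0.143
  4: x = 0.247, y = 0.126
  5: x = 0.217, y = 0.056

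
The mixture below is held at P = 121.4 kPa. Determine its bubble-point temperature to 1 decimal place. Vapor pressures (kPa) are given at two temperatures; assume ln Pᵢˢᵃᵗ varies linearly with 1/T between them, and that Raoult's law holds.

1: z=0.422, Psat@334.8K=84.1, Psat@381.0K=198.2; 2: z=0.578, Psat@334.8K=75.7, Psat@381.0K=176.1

Bubble-point temperature: ΣzᵢPᵢˢᵃᵗ(T) = P. Interpolate ln Pᵢˢᵃᵗ = aᵢ + bᵢ/T.
  T = 334.8 K: ΣzᵢPᵢˢᵃᵗ = 79.24 kPa
  T = 381.0 K: ΣzᵢPᵢˢᵃᵗ = 185.43 kPa
  T = 357.9 K: ΣzᵢPᵢˢᵃᵗ = 124.59 kPa
  T = 346.4 K: ΣzᵢPᵢˢᵃᵗ = 100.21 kPa
  T = 352.1 K: ΣzᵢPᵢˢᵃᵗ = 111.83 kPa
  T = 355.0 K: ΣzᵢPᵢˢᵃᵗ = 118.09 kPa
Interpolating between 355.0 K and 357.9 K gives T ≈ 356.5 K.

T = 356.5 K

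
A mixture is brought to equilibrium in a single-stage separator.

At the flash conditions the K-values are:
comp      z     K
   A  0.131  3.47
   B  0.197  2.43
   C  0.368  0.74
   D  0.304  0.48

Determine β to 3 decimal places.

Material balance + equilibrium reduce to Σ zᵢ(Kᵢ−1)/(1+β(Kᵢ−1)) = 0.
g(0) = ΣzᵢKᵢ − 1 = 0.352 and g(1) = 1 − Σzᵢ/Kᵢ = -0.249, so a root lies in (0, 1).
Newton–Raphson from β = 0.61:
  β = 0.610: g = -0.0657, g' = -0.454 → β = 0.465
  β = 0.465: g = 0.0024, g' = -0.494 → β = 0.470
Converged at β = 0.470.

β = 0.470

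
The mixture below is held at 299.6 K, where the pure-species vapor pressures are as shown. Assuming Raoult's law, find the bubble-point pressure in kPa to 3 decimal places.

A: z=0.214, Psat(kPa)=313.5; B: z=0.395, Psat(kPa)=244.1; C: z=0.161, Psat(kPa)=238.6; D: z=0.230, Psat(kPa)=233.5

At the bubble point ψ → 0, so ΣzᵢKᵢ = 1 with Kᵢ = Pᵢˢᵃᵗ/P ⇒ P = ΣzᵢPᵢˢᵃᵗ.
P = 0.214·313.5 + 0.395·244.1 + 0.161·238.6 + 0.230·233.5 = 255.628 kPa

Pbub = 255.628 kPa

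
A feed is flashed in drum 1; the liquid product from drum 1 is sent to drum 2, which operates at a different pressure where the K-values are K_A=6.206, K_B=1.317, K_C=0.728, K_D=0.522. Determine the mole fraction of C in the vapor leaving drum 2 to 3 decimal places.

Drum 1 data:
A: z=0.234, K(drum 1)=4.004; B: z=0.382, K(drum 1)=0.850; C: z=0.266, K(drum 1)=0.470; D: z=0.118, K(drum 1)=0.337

Drum 1:
Material balance + equilibrium reduce to Σ zᵢ(Kᵢ−1)/(1+ψ₁(Kᵢ−1)) = 0.
Check two-phase: ΣzᵢKᵢ = 1.426 > 1 and Σzᵢ/Kᵢ = 1.424 > 1, so g(0) = 0.426 > 0 and g(1) = -0.424 < 0.
Newton–Raphson from ψ₁ = 0.5:
  ψ₁ = 0.500: g = -0.0898, g' = -0.602 → ψ₁ = 0.351
  ψ₁ = 0.351: g = 0.0067, g' = -0.711 → ψ₁ = 0.360
Converged at ψ₁ = 0.360.
Drum-1 compositions:
  A: x = 0.112, y = 0.450
  B: x = 0.404, y = 0.343
  C: x = 0.329, y = 0.155
  D: x = 0.155, y = 0.052
Drum-2 feed = drum-1 liquid: z₂ = (0.1124, 0.4038, 0.3288, 0.1550).
Drum 2:
Material balance + equilibrium reduce to Σ zᵢ(Kᵢ−1)/(1+ψ₂(Kᵢ−1)) = 0.
Feasibility: ΣzᵢKᵢ = 1.550, Σzᵢ/Kᵢ = 1.073 — both > 1, two phases present.
Newton–Raphson from ψ₂ = 0.5:
  ψ₂ = 0.500: g = 0.0720, g' = -0.359 → ψ₂ = 0.701
  ψ₂ = 0.701: g = 0.0087, g' = -0.285 → ψ₂ = 0.731
  ψ₂ = 0.731: g = 0.0001, g' = -0.280 → ψ₂ = 0.732
Converged at ψ₂ = 0.732.
  A: x = 0.023, y = 0.145
  B: x = 0.328, y = 0.432
  C: x = 0.410, y = 0.299
  D: x = 0.238, y = 0.124

y_C (drum 2) = 0.299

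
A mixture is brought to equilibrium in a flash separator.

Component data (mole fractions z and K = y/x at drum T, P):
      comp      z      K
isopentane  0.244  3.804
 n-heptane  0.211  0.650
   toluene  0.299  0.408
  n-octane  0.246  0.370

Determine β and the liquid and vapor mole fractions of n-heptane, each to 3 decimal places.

Let β = V/F and solve Σ zᵢ(Kᵢ−1)/(1+β(Kᵢ−1)) = 0.
Check two-phase: ΣzᵢKᵢ = 1.278 > 1 and Σzᵢ/Kᵢ = 1.786 > 1, so g(0) = 0.278 > 0 and g(1) = -0.786 < 0.
Newton–Raphson from β = 0.66:
  β = 0.660: g = -0.4118, g' = -0.848 → β = 0.174
  β = 0.174: g = 0.0093, g' = -1.148 → β = 0.183
Converged at β = 0.183.
Compositions from xᵢ = zᵢ/(1+β(Kᵢ−1)), yᵢ = Kᵢxᵢ:
  isopentane: x = 0.161, y = 0.614
  n-heptane: x = 0.225, y = 0.147
  toluene: x = 0.335, y = 0.137
  n-octane: x = 0.278, y = 0.103

β = 0.183, x_n-heptane = 0.225, y_n-heptane = 0.147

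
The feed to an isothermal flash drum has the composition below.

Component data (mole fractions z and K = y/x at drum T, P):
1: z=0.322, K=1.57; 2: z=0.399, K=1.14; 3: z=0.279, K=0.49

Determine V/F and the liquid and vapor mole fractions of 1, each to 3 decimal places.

Rachford–Rice: g(V/F) = Σ zᵢ(Kᵢ−1)/(1+V/F(Kᵢ−1)) = 0.
Check two-phase: ΣzᵢKᵢ = 1.097 > 1 and Σzᵢ/Kᵢ = 1.124 > 1, so g(0) = 0.097 > 0 and g(1) = -0.124 < 0.
Newton iteration, V/F⁰ = 0.32:
  V/F = 0.320: g = 0.0387, g' = -0.186 → V/F = 0.528
  V/F = 0.528: g = -0.0017, g' = -0.205 → V/F = 0.520
Converged at V/F = 0.520.
Compositions from xᵢ = zᵢ/(1+V/F(Kᵢ−1)), yᵢ = Kᵢxᵢ:
  1: x = 0.248, y = 0.390
  2: x = 0.372, y = 0.424
  3: x = 0.380, y = 0.186

V/F = 0.520, x_1 = 0.248, y_1 = 0.390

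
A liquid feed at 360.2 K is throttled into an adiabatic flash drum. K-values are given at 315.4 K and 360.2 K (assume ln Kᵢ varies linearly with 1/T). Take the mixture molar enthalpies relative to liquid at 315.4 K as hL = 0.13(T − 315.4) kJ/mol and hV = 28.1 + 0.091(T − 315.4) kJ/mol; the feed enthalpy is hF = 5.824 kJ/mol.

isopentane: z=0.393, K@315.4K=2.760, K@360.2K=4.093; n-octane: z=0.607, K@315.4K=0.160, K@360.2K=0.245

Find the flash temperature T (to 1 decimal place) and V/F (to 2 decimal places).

T = 323.6 K, V/F = 0.17

Adiabatic flash: solve Rachford–Rice at each trial T, then check hF = ψ·hV(T) + (1−ψ)·hL(T).
  T = 315.4 K: K = (2.760, 0.160), RR gives ψ = 0.123, H_out = 3.455 kJ/mol
  T = 360.2 K: K = (4.093, 0.245), RR gives ψ = 0.324, H_out = 14.370 kJ/mol
  T = 337.8 K: K = (3.405, 0.201), RR gives ψ = 0.239, H_out = 9.430 kJ/mol
  T = 326.6 K: K = (3.077, 0.180), RR gives ψ = 0.187, H_out = 6.628 kJ/mol
  T = 321.0 K: K = (2.917, 0.170), RR gives ψ = 0.157, H_out = 5.098 kJ/mol
  T = 323.8 K: K = (2.996, 0.175), RR gives ψ = 0.172, H_out = 5.876 kJ/mol
  T = 322.4 K: K = (2.957, 0.172), RR gives ψ = 0.165, H_out = 5.490 kJ/mol
Linear interpolation between T = 322.4 (H_out = 5.490) and T = 323.8 (H_out = 5.876) on hF = 5.824 gives T ≈ 323.6 K, at which ψ = 0.17.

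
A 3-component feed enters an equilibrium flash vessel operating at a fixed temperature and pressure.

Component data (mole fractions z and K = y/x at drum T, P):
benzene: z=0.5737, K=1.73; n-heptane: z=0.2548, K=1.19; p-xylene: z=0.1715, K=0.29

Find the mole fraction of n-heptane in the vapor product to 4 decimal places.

Rachford–Rice: g(ψ) = Σ zᵢ(Kᵢ−1)/(1+ψ(Kᵢ−1)) = 0.
Feasibility: ΣzᵢKᵢ = 1.3454, Σzᵢ/Kᵢ = 1.1371 — both > 1, two phases present.
Iterate (Newton) starting at ψ = 0.55:
  ψ = 0.5500: g = 0.14288, g' = -0.3959 → ψ = 0.9109
  ψ = 0.9109: g = -0.05187, g' = -0.8097 → ψ = 0.8468
  ψ = 0.8468: g = -0.00485, g' = -0.6673 → ψ = 0.8396
  ψ = 0.8396: g = -0.00005, g' = -0.6543 → ψ = 0.8395
Converged at ψ = 0.8395.
Compositions from xᵢ = zᵢ/(1+ψ(Kᵢ−1)), yᵢ = Kᵢxᵢ:
  benzene: x = 0.3557, y = 0.6154
  n-heptane: x = 0.2197, y = 0.2615
  p-xylene: x = 0.4245, y = 0.1231

y_n-heptane = 0.2615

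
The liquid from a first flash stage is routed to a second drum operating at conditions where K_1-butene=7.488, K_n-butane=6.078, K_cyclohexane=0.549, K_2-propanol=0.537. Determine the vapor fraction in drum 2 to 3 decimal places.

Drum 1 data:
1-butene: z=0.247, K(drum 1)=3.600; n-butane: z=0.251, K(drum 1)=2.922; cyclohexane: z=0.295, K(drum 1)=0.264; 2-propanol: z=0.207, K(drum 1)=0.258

Drum 1:
Let ψ₁ = V/F and solve Σ zᵢ(Kᵢ−1)/(1+ψ₁(Kᵢ−1)) = 0.
Check two-phase: ΣzᵢKᵢ = 1.754 > 1 and Σzᵢ/Kᵢ = 2.074 > 1, so g(0) = 0.754 > 0 and g(1) = -1.074 < 0.
Iterate (Newton) starting at ψ₁ = 0.37:
  ψ₁ = 0.370: g = 0.0992, g' = -1.269 → ψ₁ = 0.448
  ψ₁ = 0.448: g = 0.0017, g' = -1.235 → ψ₁ = 0.450
Converged at ψ₁ = 0.450.
Drum-1 compositions:
  1-butene: x = 0.114, y = 0.410
  n-butane: x = 0.135, y = 0.393
  cyclohexane: x = 0.441, y = 0.116
  2-propanol: x = 0.311, y = 0.080
Drum-2 feed = drum-1 liquid: z₂ = (0.1139, 0.1347, 0.4409, 0.3106).
Drum 2:
Rachford–Rice: g(ψ₂) = Σ zᵢ(Kᵢ−1)/(1+ψ₂(Kᵢ−1)) = 0.
Check two-phase: ΣzᵢKᵢ = 2.080 > 1 and Σzᵢ/Kᵢ = 1.419 > 1, so g(0) = 1.080 > 0 and g(1) = -0.419 < 0.
Newton iteration, ψ₂⁰ = 0.37:
  ψ₂ = 0.370: g = 0.0426, g' = -1.060 → ψ₂ = 0.410
  ψ₂ = 0.410: g = 0.0021, g' = -0.959 → ψ₂ = 0.412
Converged at ψ₂ = 0.412.
  1-butene: x = 0.031, y = 0.232
  n-butane: x = 0.044, y = 0.265
  cyclohexane: x = 0.542, y = 0.297
  2-propanol: x = 0.384, y = 0.206

V/F (drum 2) = 0.412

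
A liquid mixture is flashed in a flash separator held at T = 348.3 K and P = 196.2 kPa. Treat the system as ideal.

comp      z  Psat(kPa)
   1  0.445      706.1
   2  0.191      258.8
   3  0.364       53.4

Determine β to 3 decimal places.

β = 0.630

Raoult's law: Kᵢ = Pᵢˢᵃᵗ/P = Pᵢˢᵃᵗ/196.2.
  K_1 = 706.1/196.2 = 3.59888, K_2 = 258.8/196.2 = 1.31906, K_3 = 53.4/196.2 = 0.27217
Rachford–Rice: g(β) = Σ zᵢ(Kᵢ−1)/(1+β(Kᵢ−1)) = 0.
g(0) = ΣzᵢKᵢ − 1 = 0.953 and g(1) = 1 − Σzᵢ/Kᵢ = -0.606, so a root lies in (0, 1).
Newton iteration, β⁰ = 0.5:
  β = 0.500: g = 0.1390, g' = -1.059 → β = 0.631
  β = 0.631: g = -0.0013, g' = -1.104 → β = 0.630
Converged at β = 0.630.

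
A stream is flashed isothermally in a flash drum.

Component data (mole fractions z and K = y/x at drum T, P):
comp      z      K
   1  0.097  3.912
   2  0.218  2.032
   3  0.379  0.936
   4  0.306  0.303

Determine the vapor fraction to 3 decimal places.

ψ = 0.347

Newton–Raphson from ψ = 0.65:
  ψ = 0.650: g = -0.1830, g' = -0.680 → ψ = 0.381
  ψ = 0.381: g = -0.0199, g' = -0.582 → ψ = 0.347
Converged at ψ = 0.347.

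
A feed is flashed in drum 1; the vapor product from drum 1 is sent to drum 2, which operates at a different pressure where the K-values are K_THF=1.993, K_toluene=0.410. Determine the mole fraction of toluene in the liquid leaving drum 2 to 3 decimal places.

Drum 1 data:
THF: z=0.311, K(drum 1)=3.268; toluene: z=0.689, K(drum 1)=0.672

Drum 1:
Binary case is linear: z₁(K₁−1)(1+ψ₁(K₂−1)) + z₂(K₂−1)(1+ψ₁(K₁−1)) = 0
⇒ ψ₁ = [z₁(K₁−1)+z₂(K₂−1)] / [−(K₁−1)(K₂−1)] = 0.4794/0.7439 = 0.644
Drum-1 compositions:
  THF: x = 0.126, y = 0.413
  toluene: x = 0.874, y = 0.587
Drum-2 feed = drum-1 vapor: z₂ = (0.4129, 0.5871).
Drum 2:
Let ψ₂ = V/F and solve Σ zᵢ(Kᵢ−1)/(1+ψ₂(Kᵢ−1)) = 0.
Check two-phase: ΣzᵢKᵢ = 1.064 > 1 and Σzᵢ/Kᵢ = 1.639 > 1, so g(0) = 0.064 > 0 and g(1) = -0.639 < 0.
Binary case is linear: z₁(K₁−1)(1+ψ₂(K₂−1)) + z₂(K₂−1)(1+ψ₂(K₁−1)) = 0
⇒ ψ₂ = [z₁(K₁−1)+z₂(K₂−1)] / [−(K₁−1)(K₂−1)] = 0.0636/0.5859 = 0.109
  THF: x = 0.373, y = 0.743
  toluene: x = 0.627, y = 0.257

x_toluene (drum 2) = 0.627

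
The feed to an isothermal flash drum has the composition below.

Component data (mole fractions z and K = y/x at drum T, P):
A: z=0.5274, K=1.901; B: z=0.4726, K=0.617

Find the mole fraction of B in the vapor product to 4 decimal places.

y_B = 0.4330

Binary case is linear: z₁(K₁−1)(1+V/F(K₂−1)) + z₂(K₂−1)(1+V/F(K₁−1)) = 0
⇒ V/F = [z₁(K₁−1)+z₂(K₂−1)] / [−(K₁−1)(K₂−1)] = 0.29418/0.34508 = 0.8525
Compositions from xᵢ = zᵢ/(1+V/F(Kᵢ−1)), yᵢ = Kᵢxᵢ:
  A: x = 0.2983, y = 0.5670
  B: x = 0.7017, y = 0.4330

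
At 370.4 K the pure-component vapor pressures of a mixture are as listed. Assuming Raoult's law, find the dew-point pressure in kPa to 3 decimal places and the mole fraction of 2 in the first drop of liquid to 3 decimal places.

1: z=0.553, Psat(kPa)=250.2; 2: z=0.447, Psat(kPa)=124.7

At the dew point ψ → 1, so Σzᵢ/Kᵢ = 1 with Kᵢ = Pᵢˢᵃᵗ/P ⇒ 1/P = Σzᵢ/Pᵢˢᵃᵗ.
1/P = 0.553/250.2 + 0.447/124.7 = 0.005795 ⇒ P = 172.567 kPa
xᵢ = zᵢP/Pᵢˢᵃᵗ ⇒ x_2 = 0.447·172.567/124.7 = 0.619

Pdew = 172.567 kPa, x_2 = 0.619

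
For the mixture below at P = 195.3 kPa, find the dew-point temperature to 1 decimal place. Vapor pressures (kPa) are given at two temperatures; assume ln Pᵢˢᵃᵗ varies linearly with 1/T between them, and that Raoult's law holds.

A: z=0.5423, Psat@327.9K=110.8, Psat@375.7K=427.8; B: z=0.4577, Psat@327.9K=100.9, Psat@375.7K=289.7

T = 350.5 K

Dew-point temperature: Σzᵢ·P/Pᵢˢᵃᵗ(T) = 1. Interpolate ln Pᵢˢᵃᵗ = aᵢ + bᵢ/T.
  T = 327.9 K: ΣzᵢP/Pᵢˢᵃᵗ = 1.8418
  T = 375.7 K: ΣzᵢP/Pᵢˢᵃᵗ = 0.5561
  T = 351.8 K: ΣzᵢP/Pᵢˢᵃᵗ = 0.9691
  T = 339.9 K: ΣzᵢP/Pᵢˢᵃᵗ = 1.3182
  T = 345.9 K: ΣzᵢP/Pᵢˢᵃᵗ = 1.1256
  T = 348.9 K: ΣzᵢP/Pᵢˢᵃᵗ = 1.0424
  T = 350.4 K: ΣzᵢP/Pᵢˢᵃᵗ = 1.0036
Interpolating between 350.4 K and 351.8 K gives T ≈ 350.5 K.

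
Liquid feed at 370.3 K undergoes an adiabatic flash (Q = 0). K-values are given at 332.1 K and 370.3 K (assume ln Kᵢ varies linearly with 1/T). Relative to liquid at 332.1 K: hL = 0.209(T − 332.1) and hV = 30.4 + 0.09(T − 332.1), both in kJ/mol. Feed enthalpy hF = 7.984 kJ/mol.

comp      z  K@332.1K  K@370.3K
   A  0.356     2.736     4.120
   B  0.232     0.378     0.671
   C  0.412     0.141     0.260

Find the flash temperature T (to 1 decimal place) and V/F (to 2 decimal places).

T = 344.1 K, V/F = 0.19

Adiabatic flash: solve Rachford–Rice at each trial T, then check hF = ψ·hV(T) + (1−ψ)·hL(T).
  T = 332.1 K: K = (2.736, 0.378, 0.141), RR gives ψ = 0.088, H_out = 2.690 kJ/mol
  T = 370.3 K: K = (4.120, 0.671, 0.260), RR gives ψ = 0.377, H_out = 17.740 kJ/mol
  T = 351.2 K: K = (3.395, 0.512, 0.195), RR gives ψ = 0.241, H_out = 10.780 kJ/mol
  T = 341.6 K: K = (3.055, 0.441, 0.166), RR gives ψ = 0.169, H_out = 6.934 kJ/mol
  T = 346.4 K: K = (3.223, 0.476, 0.180), RR gives ψ = 0.206, H_out = 8.900 kJ/mol
  T = 344.0 K: K = (3.139, 0.458, 0.173), RR gives ψ = 0.188, H_out = 7.929 kJ/mol
Linear interpolation between T = 344.0 (H_out = 7.929) and T = 346.4 (H_out = 8.900) on hF = 7.984 gives T ≈ 344.1 K, at which ψ = 0.19.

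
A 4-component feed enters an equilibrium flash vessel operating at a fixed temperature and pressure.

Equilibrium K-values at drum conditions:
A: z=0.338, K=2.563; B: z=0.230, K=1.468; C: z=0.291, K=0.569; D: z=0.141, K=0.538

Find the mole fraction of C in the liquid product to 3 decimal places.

x_C = 0.458

Iterate (Newton) starting at V/F = 0.5:
  V/F = 0.500: g = 0.1392, g' = -0.432 → V/F = 0.822
  V/F = 0.822: g = 0.0096, g' = -0.392 → V/F = 0.847
Converged at V/F = 0.847.
Compositions from xᵢ = zᵢ/(1+V/F(Kᵢ−1)), yᵢ = Kᵢxᵢ:
  A: x = 0.145, y = 0.373
  B: x = 0.165, y = 0.242
  C: x = 0.458, y = 0.261
  D: x = 0.232, y = 0.125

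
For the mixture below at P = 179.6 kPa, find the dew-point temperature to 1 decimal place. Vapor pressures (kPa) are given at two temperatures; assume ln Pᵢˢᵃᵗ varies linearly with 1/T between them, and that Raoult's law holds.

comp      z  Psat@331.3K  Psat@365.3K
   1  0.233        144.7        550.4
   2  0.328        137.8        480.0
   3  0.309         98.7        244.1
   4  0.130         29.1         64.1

T = 356.3 K

Dew-point temperature: Σzᵢ·P/Pᵢˢᵃᵗ(T) = 1. Interpolate ln Pᵢˢᵃᵗ = aᵢ + bᵢ/T.
  T = 331.3 K: ΣzᵢP/Pᵢˢᵃᵗ = 2.0813
  T = 365.3 K: ΣzᵢP/Pᵢˢᵃᵗ = 0.7904
  T = 348.3 K: ΣzᵢP/Pᵢˢᵃᵗ = 1.2457
  T = 356.8 K: ΣzᵢP/Pᵢˢᵃᵗ = 0.9857
  T = 352.6 K: ΣzᵢP/Pᵢˢᵃᵗ = 1.1047
  T = 354.7 K: ΣzᵢP/Pᵢˢᵃᵗ = 1.0431
Interpolating between 354.7 K and 356.8 K gives T ≈ 356.3 K.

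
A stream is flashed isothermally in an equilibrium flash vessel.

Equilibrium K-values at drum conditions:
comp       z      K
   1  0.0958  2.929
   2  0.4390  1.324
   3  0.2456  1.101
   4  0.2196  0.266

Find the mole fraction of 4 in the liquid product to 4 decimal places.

x_4 = 0.3334

Iterate (Newton) starting at ψ = 0.44:
  ψ = 0.4400: g = 0.01012, g' = -0.4000 → ψ = 0.4653
  ψ = 0.4653: g = -0.00011, g' = -0.4090 → ψ = 0.4650
Converged at ψ = 0.4650.
Compositions from xᵢ = zᵢ/(1+ψ(Kᵢ−1)), yᵢ = Kᵢxᵢ:
  1: x = 0.0505, y = 0.1479
  2: x = 0.3815, y = 0.5051
  3: x = 0.2346, y = 0.2583
  4: x = 0.3334, y = 0.0887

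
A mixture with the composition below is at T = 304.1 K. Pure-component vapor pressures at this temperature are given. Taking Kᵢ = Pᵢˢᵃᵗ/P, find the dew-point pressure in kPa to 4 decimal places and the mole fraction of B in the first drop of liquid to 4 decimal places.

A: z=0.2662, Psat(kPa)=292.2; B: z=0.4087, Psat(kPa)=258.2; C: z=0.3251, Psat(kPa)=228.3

Pdew = 255.2385 kPa, x_B = 0.4040

At the dew point ψ → 1, so Σzᵢ/Kᵢ = 1 with Kᵢ = Pᵢˢᵃᵗ/P ⇒ 1/P = Σzᵢ/Pᵢˢᵃᵗ.
1/P = 0.2662/292.2 + 0.4087/258.2 + 0.3251/228.3 = 0.0039179 ⇒ P = 255.2385 kPa
xᵢ = zᵢP/Pᵢˢᵃᵗ ⇒ x_B = 0.4087·255.2385/258.2 = 0.4040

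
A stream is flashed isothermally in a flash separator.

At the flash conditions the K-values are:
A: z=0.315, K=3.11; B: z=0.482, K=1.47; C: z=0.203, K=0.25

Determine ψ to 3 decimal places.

ψ = 0.831

Let ψ = V/F and solve Σ zᵢ(Kᵢ−1)/(1+ψ(Kᵢ−1)) = 0.
Check two-phase: ΣzᵢKᵢ = 1.739 > 1 and Σzᵢ/Kᵢ = 1.241 > 1, so g(0) = 0.739 > 0 and g(1) = -0.241 < 0.
Newton–Raphson from ψ = 0.5:
  ψ = 0.500: g = 0.2633, g' = -0.694 → ψ = 0.879
  ψ = 0.879: g = -0.0539, g' = -1.210 → ψ = 0.835
  ψ = 0.835: g = -0.0036, g' = -1.055 → ψ = 0.831
Converged at ψ = 0.831.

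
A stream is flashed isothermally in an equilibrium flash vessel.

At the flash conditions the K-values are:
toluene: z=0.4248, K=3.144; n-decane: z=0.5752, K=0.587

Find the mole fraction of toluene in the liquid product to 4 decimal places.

Let ψ = V/F and solve Σ zᵢ(Kᵢ−1)/(1+ψ(Kᵢ−1)) = 0.
Feasibility: ΣzᵢKᵢ = 1.6732, Σzᵢ/Kᵢ = 1.1150 — both > 1, two phases present.
Iterate (Newton) starting at ψ = 0.4:
  ψ = 0.4000: g = 0.20573, g' = -0.7067 → ψ = 0.6911
  ψ = 0.6911: g = 0.03454, g' = -0.5092 → ψ = 0.7589
  ψ = 0.7589: g = 0.00066, g' = -0.4911 → ψ = 0.7603
Converged at ψ = 0.7603.
Compositions from xᵢ = zᵢ/(1+ψ(Kᵢ−1)), yᵢ = Kᵢxᵢ:
  toluene: x = 0.1615, y = 0.5078
  n-decane: x = 0.8385, y = 0.4922

x_toluene = 0.1615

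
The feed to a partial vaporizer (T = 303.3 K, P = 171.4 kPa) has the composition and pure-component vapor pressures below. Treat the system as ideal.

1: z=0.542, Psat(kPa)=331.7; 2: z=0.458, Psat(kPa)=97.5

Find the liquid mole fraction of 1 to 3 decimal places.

x_1 = 0.316

Raoult's law: Kᵢ = Pᵢˢᵃᵗ/P = Pᵢˢᵃᵗ/171.4.
  K_1 = 331.7/171.4 = 1.93524, K_2 = 97.5/171.4 = 0.56884
Let ψ = V/F and solve Σ zᵢ(Kᵢ−1)/(1+ψ(Kᵢ−1)) = 0.
Check two-phase: ΣzᵢKᵢ = 1.309 > 1 and Σzᵢ/Kᵢ = 1.085 > 1, so g(0) = 0.309 > 0 and g(1) = -0.085 < 0.
Binary case is linear: z₁(K₁−1)(1+ψ(K₂−1)) + z₂(K₂−1)(1+ψ(K₁−1)) = 0
⇒ ψ = [z₁(K₁−1)+z₂(K₂−1)] / [−(K₁−1)(K₂−1)] = 0.3094/0.4032 = 0.767
Compositions from xᵢ = zᵢ/(1+ψ(Kᵢ−1)), yᵢ = Kᵢxᵢ:
  1: x = 0.316, y = 0.611
  2: x = 0.684, y = 0.389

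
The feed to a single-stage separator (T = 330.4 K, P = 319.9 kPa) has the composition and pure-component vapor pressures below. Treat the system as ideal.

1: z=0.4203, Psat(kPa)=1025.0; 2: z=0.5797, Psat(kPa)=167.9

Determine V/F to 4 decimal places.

Raoult's law: Kᵢ = Pᵢˢᵃᵗ/P = Pᵢˢᵃᵗ/319.9.
  K_1 = 1025.0/319.9 = 3.204126, K_2 = 167.9/319.9 = 0.524852
Material balance + equilibrium reduce to Σ zᵢ(Kᵢ−1)/(1+V/F(Kᵢ−1)) = 0.
g(0) = ΣzᵢKᵢ − 1 = 0.6510 and g(1) = 1 − Σzᵢ/Kᵢ = -0.2357, so a root lies in (0, 1).
Newton iteration, V/F⁰ = 0.5:
  V/F = 0.5000: g = 0.07943, g' = -0.6873 → V/F = 0.6156
  V/F = 0.6156: g = 0.00375, g' = -0.6291 → V/F = 0.6215
Converged at V/F = 0.6216.

V/F = 0.6216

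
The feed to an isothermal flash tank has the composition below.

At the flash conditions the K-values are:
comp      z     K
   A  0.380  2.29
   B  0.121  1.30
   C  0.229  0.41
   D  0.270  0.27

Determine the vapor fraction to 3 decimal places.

Rachford–Rice: g(ψ) = Σ zᵢ(Kᵢ−1)/(1+ψ(Kᵢ−1)) = 0.
g(0) = ΣzᵢKᵢ − 1 = 0.194 and g(1) = 1 − Σzᵢ/Kᵢ = -0.818, so a root lies in (0, 1).
Iterate (Newton) starting at ψ = 0.5:
  ψ = 0.500: g = -0.1725, g' = -0.759 → ψ = 0.273
  ψ = 0.273: g = -0.0110, g' = -0.693 → ψ = 0.257
Converged at ψ = 0.257.

ψ = 0.257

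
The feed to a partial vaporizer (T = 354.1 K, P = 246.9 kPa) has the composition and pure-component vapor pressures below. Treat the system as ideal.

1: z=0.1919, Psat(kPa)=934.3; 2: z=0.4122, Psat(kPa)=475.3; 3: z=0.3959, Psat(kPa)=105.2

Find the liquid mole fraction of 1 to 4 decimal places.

x_1 = 0.0622

Raoult's law: Kᵢ = Pᵢˢᵃᵗ/P = Pᵢˢᵃᵗ/246.9.
  K_1 = 934.3/246.9 = 3.784123, K_2 = 475.3/246.9 = 1.925071, K_3 = 105.2/246.9 = 0.426083
Rachford–Rice: g(V/F) = Σ zᵢ(Kᵢ−1)/(1+V/F(Kᵢ−1)) = 0.
Feasibility: ΣzᵢKᵢ = 1.6884, Σzᵢ/Kᵢ = 1.1940 — both > 1, two phases present.
Newton–Raphson from V/F = 0.5:
  V/F = 0.5000: g = 0.16542, g' = -0.6813 → V/F = 0.7428
  V/F = 0.7428: g = 0.00411, g' = -0.6781 → V/F = 0.7488
Converged at V/F = 0.7488.
Compositions from xᵢ = zᵢ/(1+V/F(Kᵢ−1)), yᵢ = Kᵢxᵢ:
  1: x = 0.0622, y = 0.2354
  2: x = 0.2435, y = 0.4688
  3: x = 0.6943, y = 0.2958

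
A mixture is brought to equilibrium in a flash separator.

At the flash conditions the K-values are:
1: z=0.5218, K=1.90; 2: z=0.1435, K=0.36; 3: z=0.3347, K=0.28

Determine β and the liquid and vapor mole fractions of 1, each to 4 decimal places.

β = 0.2180, x_1 = 0.4362, y_1 = 0.8288

Rachford–Rice: g(β) = Σ zᵢ(Kᵢ−1)/(1+β(Kᵢ−1)) = 0.
g(0) = ΣzᵢKᵢ − 1 = 0.1368 and g(1) = 1 − Σzᵢ/Kᵢ = -0.8686, so a root lies in (0, 1).
Iterate (Newton) starting at β = 0.5:
  β = 0.5000: g = -0.18772, g' = -0.7517 → β = 0.2503
  β = 0.2503: g = -0.02003, g' = -0.6230 → β = 0.2181
  β = 0.2181: g = -0.00007, g' = -0.6189 → β = 0.2180
Converged at β = 0.2180.
Compositions from xᵢ = zᵢ/(1+β(Kᵢ−1)), yᵢ = Kᵢxᵢ:
  1: x = 0.4362, y = 0.8288
  2: x = 0.1668, y = 0.0600
  3: x = 0.3970, y = 0.1112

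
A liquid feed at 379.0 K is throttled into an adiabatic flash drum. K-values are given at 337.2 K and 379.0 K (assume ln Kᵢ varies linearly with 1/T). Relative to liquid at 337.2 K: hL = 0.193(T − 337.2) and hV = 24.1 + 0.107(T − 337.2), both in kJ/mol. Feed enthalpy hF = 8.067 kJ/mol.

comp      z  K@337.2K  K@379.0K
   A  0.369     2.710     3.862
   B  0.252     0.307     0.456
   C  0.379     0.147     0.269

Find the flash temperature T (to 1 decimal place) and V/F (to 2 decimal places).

Adiabatic flash: solve Rachford–Rice at each trial T, then check hF = ψ·hV(T) + (1−ψ)·hL(T).
  T = 337.2 K: K = (2.710, 0.307, 0.147), RR gives ψ = 0.098, H_out = 2.367 kJ/mol
  T = 379.0 K: K = (3.862, 0.456, 0.269), RR gives ψ = 0.339, H_out = 15.012 kJ/mol
  T = 358.1 K: K = (3.269, 0.378, 0.202), RR gives ψ = 0.228, H_out = 9.115 kJ/mol
  T = 347.6 K: K = (2.983, 0.342, 0.173), RR gives ψ = 0.167, H_out = 5.880 kJ/mol
  T = 352.9 K: K = (3.126, 0.360, 0.188), RR gives ψ = 0.198, H_out = 7.544 kJ/mol
  T = 355.5 K: K = (3.197, 0.369, 0.195), RR gives ψ = 0.213, H_out = 8.337 kJ/mol
  T = 354.2 K: K = (3.162, 0.365, 0.191), RR gives ψ = 0.206, H_out = 7.942 kJ/mol
Linear interpolation between T = 354.2 (H_out = 7.942) and T = 355.5 (H_out = 8.337) on hF = 8.067 gives T ≈ 354.6 K, at which ψ = 0.21.

T = 354.6 K, V/F = 0.21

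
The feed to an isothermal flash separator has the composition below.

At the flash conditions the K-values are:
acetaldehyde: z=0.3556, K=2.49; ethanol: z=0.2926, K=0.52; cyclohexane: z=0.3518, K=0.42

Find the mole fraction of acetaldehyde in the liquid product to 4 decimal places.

Rachford–Rice: g(ψ) = Σ zᵢ(Kᵢ−1)/(1+ψ(Kᵢ−1)) = 0.
Check two-phase: ΣzᵢKᵢ = 1.1854 > 1 and Σzᵢ/Kᵢ = 1.5431 > 1, so g(0) = 0.1854 > 0 and g(1) = -0.5431 < 0.
Newton iteration, ψ⁰ = 0.5:
  ψ = 0.5000: g = -0.16855, g' = -0.6107 → ψ = 0.2240
  ψ = 0.2240: g = 0.00536, g' = -0.6847 → ψ = 0.2319
Converged at ψ = 0.2319.
Compositions from xᵢ = zᵢ/(1+ψ(Kᵢ−1)), yᵢ = Kᵢxᵢ:
  acetaldehyde: x = 0.2643, y = 0.6581
  ethanol: x = 0.3292, y = 0.1712
  cyclohexane: x = 0.4065, y = 0.1707

x_acetaldehyde = 0.2643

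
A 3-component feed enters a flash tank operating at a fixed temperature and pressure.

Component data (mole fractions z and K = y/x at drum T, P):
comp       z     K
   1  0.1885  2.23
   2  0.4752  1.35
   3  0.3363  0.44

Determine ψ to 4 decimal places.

Rachford–Rice: g(ψ) = Σ zᵢ(Kᵢ−1)/(1+ψ(Kᵢ−1)) = 0.
Feasibility: ΣzᵢKᵢ = 1.2098, Σzᵢ/Kᵢ = 1.2008 — both > 1, two phases present.
Iterate (Newton) starting at ψ = 0.58:
  ψ = 0.5800: g = -0.00535, g' = -0.3687 → ψ = 0.5655
  ψ = 0.5655: g = -0.00002, g' = -0.3656 → ψ = 0.5654
Converged at ψ = 0.5654.

ψ = 0.5654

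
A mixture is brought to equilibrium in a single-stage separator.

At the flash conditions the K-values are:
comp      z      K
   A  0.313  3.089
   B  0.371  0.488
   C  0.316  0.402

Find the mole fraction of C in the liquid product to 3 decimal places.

Newton–Raphson from ψ = 0.34:
  ψ = 0.340: g = -0.0849, g' = -0.788 → ψ = 0.232
  ψ = 0.232: g = 0.0052, g' = -0.897 → ψ = 0.238
Converged at ψ = 0.238.
Compositions from xᵢ = zᵢ/(1+ψ(Kᵢ−1)), yᵢ = Kᵢxᵢ:
  A: x = 0.209, y = 0.646
  B: x = 0.423, y = 0.206
  C: x = 0.368, y = 0.148

x_C = 0.368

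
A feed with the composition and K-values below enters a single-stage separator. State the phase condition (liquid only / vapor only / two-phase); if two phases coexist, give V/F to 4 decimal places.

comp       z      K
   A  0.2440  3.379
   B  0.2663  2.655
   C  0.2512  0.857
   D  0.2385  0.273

ΣzᵢKᵢ = 1.8119; Σzᵢ/Kᵢ = 1.3393.
Both exceed 1, so a two-phase solution exists.
Let ψ = V/F and solve Σ zᵢ(Kᵢ−1)/(1+ψ(Kᵢ−1)) = 0.
Iterate (Newton) starting at ψ = 0.5:
  ψ = 0.5000: g = 0.19518, g' = -0.8236 → ψ = 0.7370
  ψ = 0.7370: g = -0.00430, g' = -0.9216 → ψ = 0.7323
Converged at ψ = 0.7323.

two-phase, V/F = 0.7323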